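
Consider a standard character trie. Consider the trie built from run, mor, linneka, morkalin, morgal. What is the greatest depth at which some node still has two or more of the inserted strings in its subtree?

Equivalently: take the maximum, over all pairs, of their longest common prefix length.
"mor" and "morgal" agree on "mor" (3 characters) before diverging; nothing deeper is shared.
Longest shared-prefix length: 3

3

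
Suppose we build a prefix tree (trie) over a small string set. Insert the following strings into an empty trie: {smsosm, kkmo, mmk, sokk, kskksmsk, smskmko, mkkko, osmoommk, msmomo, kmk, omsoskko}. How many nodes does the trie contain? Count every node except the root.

Insert word by word; a character creates a node only if that edge doesn't already exist:
  "smsosm" → 6 new (s, m, s, o, s, m)
  "kkmo" → 4 new (k, k, m, o)
  "mmk" → 3 new (m, m, k)
  "sokk" → prefix "s" already present; 3 new (o, k, k)
  "kskksmsk" → prefix "k" already present; 7 new (s, k, k, s, m, s, k)
  "smskmko" → prefix "sms" already present; 4 new (k, m, k, o)
  "mkkko" → prefix "m" already present; 4 new (k, k, k, o)
  "osmoommk" → 8 new (o, s, m, o, o, m, m, k)
  "msmomo" → prefix "m" already present; 5 new (s, m, o, m, o)
  "kmk" → prefix "k" already present; 2 new (m, k)
  "omsoskko" → prefix "o" already present; 7 new (m, s, o, s, k, k, o)
Total nodes = 6 + 4 + 3 + 3 + 7 + 4 + 4 + 8 + 5 + 2 + 7 = 53

53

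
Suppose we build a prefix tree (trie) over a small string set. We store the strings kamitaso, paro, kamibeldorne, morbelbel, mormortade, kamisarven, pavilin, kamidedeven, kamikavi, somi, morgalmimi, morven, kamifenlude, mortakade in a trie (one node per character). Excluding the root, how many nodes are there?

85

Trace insertions, counting only characters that open a new branch:
  "kamitaso" → 8 new (k, a, m, i, t, a, s, o)
  "paro" → 4 new (p, a, r, o)
  "kamibeldorne" → prefix "kami" already present; 8 new (b, e, l, d, o, r, n, e)
  "morbelbel" → 9 new (m, o, r, b, e, l, b, e, l)
  "mormortade" → prefix "mor" already present; 7 new (m, o, r, t, a, d, e)
  "kamisarven" → prefix "kami" already present; 6 new (s, a, r, v, e, n)
  "pavilin" → prefix "pa" already present; 5 new (v, i, l, i, n)
  "kamidedeven" → prefix "kami" already present; 7 new (d, e, d, e, v, e, n)
  "kamikavi" → prefix "kami" already present; 4 new (k, a, v, i)
  "somi" → 4 new (s, o, m, i)
  "morgalmimi" → prefix "mor" already present; 7 new (g, a, l, m, i, m, i)
  "morven" → prefix "mor" already present; 3 new (v, e, n)
  "kamifenlude" → prefix "kami" already present; 7 new (f, e, n, l, u, d, e)
  "mortakade" → prefix "mor" already present; 6 new (t, a, k, a, d, e)
Total nodes = 8 + 4 + 8 + 9 + 7 + 6 + 5 + 7 + 4 + 4 + 7 + 3 + 7 + 6 = 85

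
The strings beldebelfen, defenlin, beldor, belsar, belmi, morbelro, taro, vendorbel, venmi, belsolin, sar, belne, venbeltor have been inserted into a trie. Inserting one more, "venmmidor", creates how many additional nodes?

5

"venm" is already a path in the trie; the remaining "midor" must be added.
So 9 − 4 = 5 new nodes.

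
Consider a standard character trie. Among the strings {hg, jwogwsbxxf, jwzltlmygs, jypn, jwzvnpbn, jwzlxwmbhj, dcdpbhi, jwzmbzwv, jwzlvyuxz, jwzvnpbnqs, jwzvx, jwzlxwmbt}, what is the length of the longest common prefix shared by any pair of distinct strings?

The deepest shared node is where two words last agree before diverging.
"jwzlxwmbhj" and "jwzlxwmbt" agree on "jwzlxwmb" (8 characters) before diverging; nothing deeper is shared.
Longest shared-prefix length: 8

8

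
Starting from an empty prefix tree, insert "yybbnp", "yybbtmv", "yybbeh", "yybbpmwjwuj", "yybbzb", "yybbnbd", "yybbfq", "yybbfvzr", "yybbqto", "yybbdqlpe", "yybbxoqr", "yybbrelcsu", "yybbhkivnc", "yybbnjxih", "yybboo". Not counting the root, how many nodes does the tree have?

Trace insertions, counting only characters that open a new branch:
  "yybbnp" → 6 new (y, y, b, b, n, p)
  "yybbtmv" → prefix "yybb" already present; 3 new (t, m, v)
  "yybbeh" → prefix "yybb" already present; 2 new (e, h)
  "yybbpmwjwuj" → prefix "yybb" already present; 7 new (p, m, w, j, w, u, j)
  "yybbzb" → prefix "yybb" already present; 2 new (z, b)
  "yybbnbd" → prefix "yybbn" already present; 2 new (b, d)
  "yybbfq" → prefix "yybb" already present; 2 new (f, q)
  "yybbfvzr" → prefix "yybbf" already present; 3 new (v, z, r)
  "yybbqto" → prefix "yybb" already present; 3 new (q, t, o)
  "yybbdqlpe" → prefix "yybb" already present; 5 new (d, q, l, p, e)
  "yybbxoqr" → prefix "yybb" already present; 4 new (x, o, q, r)
  "yybbrelcsu" → prefix "yybb" already present; 6 new (r, e, l, c, s, u)
  "yybbhkivnc" → prefix "yybb" already present; 6 new (h, k, i, v, n, c)
  "yybbnjxih" → prefix "yybbn" already present; 4 new (j, x, i, h)
  "yybboo" → prefix "yybb" already present; 2 new (o, o)
Total nodes = 6 + 3 + 2 + 7 + 2 + 2 + 2 + 3 + 3 + 5 + 4 + 6 + 6 + 4 + 2 = 57

57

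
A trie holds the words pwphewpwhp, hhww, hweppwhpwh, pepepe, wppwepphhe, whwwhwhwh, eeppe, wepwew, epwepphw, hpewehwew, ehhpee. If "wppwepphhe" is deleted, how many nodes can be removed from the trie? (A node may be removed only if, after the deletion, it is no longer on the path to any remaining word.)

9

After clearing the end-marker at "wppwepphhe", prune upward until reaching a node still needed by another word.
The suffix "ppwepphhe" (9 nodes) is used only by "wppwepphhe"; the node for "w" still has the child "h", so pruning stops there.
Nodes removed: 9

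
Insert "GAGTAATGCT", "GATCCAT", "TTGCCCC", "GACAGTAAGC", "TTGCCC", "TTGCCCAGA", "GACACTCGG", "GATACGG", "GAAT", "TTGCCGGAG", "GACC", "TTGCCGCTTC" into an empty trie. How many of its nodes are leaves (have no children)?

A leaf is a node with no children — equivalently, the end of a word that is not a proper prefix of any other stored word.
Those words: "GAAT", "GACACTCGG", "GACAGTAAGC", "GACC", "GAGTAATGCT", "GATACGG", "GATCCAT", "TTGCCCAGA", "TTGCCCC", "TTGCCGCTTC", "TTGCCGGAG"
Leaf count: 11

11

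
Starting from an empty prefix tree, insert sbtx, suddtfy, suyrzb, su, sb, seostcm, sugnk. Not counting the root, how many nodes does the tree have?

Trie structure (* marks end of a word):
(root)
└─ s
   ├─ b *
   │  └─ t
   │     └─ x *
   ├─ e
   │  └─ o
   │     └─ s
   │        └─ t
   │           └─ c
   │              └─ m *
   └─ u *
      ├─ d
      │  └─ d
      │     └─ t
      │        └─ f
      │           └─ y *
      ├─ g
      │  └─ n
      │     └─ k *
      └─ y
         └─ r
            └─ z
               └─ b *
Counting every labelled node above: 23.

23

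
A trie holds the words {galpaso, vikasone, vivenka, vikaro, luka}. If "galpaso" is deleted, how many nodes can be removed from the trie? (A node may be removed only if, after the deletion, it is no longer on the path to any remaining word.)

7

After clearing the end-marker at "galpaso", prune upward until reaching a node still needed by another word.
No other word shares any prefix with "galpaso", so all 7 of its nodes go.
Nodes removed: 7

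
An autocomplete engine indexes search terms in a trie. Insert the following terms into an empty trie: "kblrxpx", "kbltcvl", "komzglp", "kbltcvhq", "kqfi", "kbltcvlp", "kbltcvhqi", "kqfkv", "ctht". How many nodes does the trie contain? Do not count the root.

Count nodes per top-level branch (shared prefixes stored once):
  'c'-branch (ctht): 4 nodes
  'k'-branch (kblrxpx, kbltcvhq, kbltcvhqi, kbltcvl, kbltcvlp, komzglp, kqfi, kqfkv): 26 nodes
Sum: 30

30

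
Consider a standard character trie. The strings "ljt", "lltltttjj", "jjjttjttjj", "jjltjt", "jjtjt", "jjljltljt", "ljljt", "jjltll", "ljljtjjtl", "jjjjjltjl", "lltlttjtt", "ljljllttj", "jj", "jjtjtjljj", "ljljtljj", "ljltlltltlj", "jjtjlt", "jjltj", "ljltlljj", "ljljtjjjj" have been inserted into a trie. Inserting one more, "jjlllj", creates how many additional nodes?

3

The longest prefix of "jjlllj" already in the trie is "jjl" (length 3).
Each of the 3 remaining characters creates one node.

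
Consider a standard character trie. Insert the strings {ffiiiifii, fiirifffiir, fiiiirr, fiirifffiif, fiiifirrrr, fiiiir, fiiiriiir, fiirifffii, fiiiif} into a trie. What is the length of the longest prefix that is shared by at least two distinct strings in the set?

The deepest shared node is where two words last agree before diverging.
"fiirifffii" and "fiirifffiif" agree on "fiirifffii" (10 characters) before diverging; nothing deeper is shared.
Longest shared-prefix length: 10

10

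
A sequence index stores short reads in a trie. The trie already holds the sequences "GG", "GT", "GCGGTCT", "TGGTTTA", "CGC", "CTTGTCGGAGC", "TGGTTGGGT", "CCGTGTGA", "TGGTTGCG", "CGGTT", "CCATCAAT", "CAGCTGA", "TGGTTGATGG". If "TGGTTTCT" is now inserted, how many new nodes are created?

The longest prefix of "TGGTTTCT" already in the trie is "TGGTTT" (length 6).
New nodes needed: |"TGGTTTCT"| − 6 = 8 − 6 = 2.

2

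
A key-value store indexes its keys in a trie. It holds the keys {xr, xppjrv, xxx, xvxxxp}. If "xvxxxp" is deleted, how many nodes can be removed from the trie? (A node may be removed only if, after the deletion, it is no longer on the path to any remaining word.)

5

A node on "xvxxxp"'s path can go only if nothing else ends at it or branches off below it.
The suffix "vxxxp" (5 nodes) is used only by "xvxxxp"; the node for "x" still has the child "r", so pruning stops there.
Nodes removed: 5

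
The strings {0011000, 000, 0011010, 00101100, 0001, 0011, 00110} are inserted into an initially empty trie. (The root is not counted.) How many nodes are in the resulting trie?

Trie structure (* marks end of a word):
(root)
└─ 0
   └─ 0
      ├─ 0 *
      │  └─ 1 *
      └─ 1
         ├─ 0
         │  └─ 1
         │     └─ 1
         │        └─ 0
         │           └─ 0 *
         └─ 1 *
            └─ 0 *
               ├─ 0
               │  └─ 0 *
               └─ 1
                  └─ 0 *
Counting every labelled node above: 16.

16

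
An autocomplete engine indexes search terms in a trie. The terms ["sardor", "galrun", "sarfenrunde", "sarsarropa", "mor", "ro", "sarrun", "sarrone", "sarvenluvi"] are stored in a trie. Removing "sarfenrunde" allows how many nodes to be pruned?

Walk "sarfenrunde" from the leaf back toward the root, removing each node that no remaining word uses.
The suffix "fenrunde" (8 nodes) is used only by "sarfenrunde"; the node for "sar" still has the child "d", so pruning stops there.
Nodes removed: 8

8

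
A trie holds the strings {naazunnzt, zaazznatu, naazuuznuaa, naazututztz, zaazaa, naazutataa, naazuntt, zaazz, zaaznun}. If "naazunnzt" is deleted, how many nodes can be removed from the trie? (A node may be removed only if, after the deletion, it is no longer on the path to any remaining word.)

After clearing the end-marker at "naazunnzt", prune upward until reaching a node still needed by another word.
The suffix "nzt" (3 nodes) is used only by "naazunnzt"; the node for "naazun" still has the child "t", so pruning stops there.
Nodes removed: 3

3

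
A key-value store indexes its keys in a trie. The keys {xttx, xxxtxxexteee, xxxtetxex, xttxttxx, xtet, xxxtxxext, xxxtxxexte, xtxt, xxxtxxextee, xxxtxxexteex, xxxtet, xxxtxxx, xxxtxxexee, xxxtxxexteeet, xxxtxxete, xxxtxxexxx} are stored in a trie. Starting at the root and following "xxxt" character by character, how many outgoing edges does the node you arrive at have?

The children of the "xxxt" node are the distinct next characters among strings starting with "xxxt".
Distinct next characters after "xxxt": e, x.
That node has 2 child edges.

2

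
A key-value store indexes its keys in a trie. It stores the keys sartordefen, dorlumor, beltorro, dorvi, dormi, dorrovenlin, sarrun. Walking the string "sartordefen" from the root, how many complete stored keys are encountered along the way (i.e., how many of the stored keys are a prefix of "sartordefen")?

1

Traverse "sartordefen" character by character; count nodes along the way that are marked as word ends.
Prefixes of the query that are stored words: "sartordefen"
Count: 1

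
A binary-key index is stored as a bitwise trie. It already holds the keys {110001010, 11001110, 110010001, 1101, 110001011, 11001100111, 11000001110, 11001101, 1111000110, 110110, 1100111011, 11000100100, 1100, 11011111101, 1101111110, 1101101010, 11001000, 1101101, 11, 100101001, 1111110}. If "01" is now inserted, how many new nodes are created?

"01" shares no prefix with any stored word, so all 2 characters open new nodes.
2 − 0 = 2 new nodes.

2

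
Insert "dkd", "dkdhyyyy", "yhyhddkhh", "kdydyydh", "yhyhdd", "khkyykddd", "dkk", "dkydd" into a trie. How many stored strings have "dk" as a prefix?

Walk to "dk"; the words in its subtree are exactly those with that prefix.
Matches: "dkd", "dkdhyyyy", "dkk", "dkydd"
Count: 4

4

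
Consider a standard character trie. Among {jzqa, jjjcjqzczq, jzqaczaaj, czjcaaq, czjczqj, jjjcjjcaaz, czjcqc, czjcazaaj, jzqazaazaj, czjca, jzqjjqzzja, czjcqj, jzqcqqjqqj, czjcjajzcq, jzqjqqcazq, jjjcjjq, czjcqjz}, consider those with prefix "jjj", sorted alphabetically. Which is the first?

Filter for "jjj…" and sort: "jjjcjjcaaz", "jjjcjjq", "jjjcjqzczq"
The 1st is jjjcjjcaaz.

jjjcjjcaaz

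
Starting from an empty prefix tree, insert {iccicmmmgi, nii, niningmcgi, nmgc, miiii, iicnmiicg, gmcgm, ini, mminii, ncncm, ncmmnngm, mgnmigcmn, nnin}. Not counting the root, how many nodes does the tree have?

70

Insert word by word; a character creates a node only if that edge doesn't already exist:
  "iccicmmmgi" → 10 new (i, c, c, i, c, m, m, m, g, i)
  "nii" → 3 new (n, i, i)
  "niningmcgi" → prefix "ni" already present; 8 new (n, i, n, g, m, c, g, i)
  "nmgc" → prefix "n" already present; 3 new (m, g, c)
  "miiii" → 5 new (m, i, i, i, i)
  "iicnmiicg" → prefix "i" already present; 8 new (i, c, n, m, i, i, c, g)
  "gmcgm" → 5 new (g, m, c, g, m)
  "ini" → prefix "i" already present; 2 new (n, i)
  "mminii" → prefix "m" already present; 5 new (m, i, n, i, i)
  "ncncm" → prefix "n" already present; 4 new (c, n, c, m)
  "ncmmnngm" → prefix "nc" already present; 6 new (m, m, n, n, g, m)
  "mgnmigcmn" → prefix "m" already present; 8 new (g, n, m, i, g, c, m, n)
  "nnin" → prefix "n" already present; 3 new (n, i, n)
Total nodes = 10 + 3 + 8 + 3 + 5 + 8 + 5 + 2 + 5 + 4 + 6 + 8 + 3 = 70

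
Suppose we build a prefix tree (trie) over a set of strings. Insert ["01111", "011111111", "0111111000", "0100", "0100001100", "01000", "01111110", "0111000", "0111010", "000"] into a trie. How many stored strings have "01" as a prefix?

9

Filter for entries beginning with "01":
Words under "01": 0100, 01000, 0100001100, 0111000, 0111010, 01111, 01111110, 0111111000, 011111111
Count: 9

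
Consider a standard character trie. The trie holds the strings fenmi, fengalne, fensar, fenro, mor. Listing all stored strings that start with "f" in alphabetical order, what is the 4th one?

fensar

DFS of the "f" subtree visits, in order: "fengalne", "fenmi", "fenro", "fensar"
The 4th is fensar.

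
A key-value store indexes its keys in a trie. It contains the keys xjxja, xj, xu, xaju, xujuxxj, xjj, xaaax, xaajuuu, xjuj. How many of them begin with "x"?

9

Walk to "x"; the words in its subtree are exactly those with that prefix.
Words under "x": xaaax, xaajuuu, xaju, xj, xjj, xjuj, xjxja, xu, xujuxxj
Count: 9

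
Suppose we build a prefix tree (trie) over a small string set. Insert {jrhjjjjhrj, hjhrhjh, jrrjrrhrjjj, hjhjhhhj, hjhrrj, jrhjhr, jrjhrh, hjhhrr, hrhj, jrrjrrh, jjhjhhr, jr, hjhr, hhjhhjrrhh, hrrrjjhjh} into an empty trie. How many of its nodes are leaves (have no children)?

Leaves are exactly the stored words that no other stored word extends.
Those words: "hhjhhjrrhh", "hjhhrr", "hjhjhhhj", "hjhrhjh", "hjhrrj", "hrhj", "hrrrjjhjh", "jjhjhhr", "jrhjhr", "jrhjjjjhrj", "jrjhrh", "jrrjrrhrjjj"
Leaf count: 12

12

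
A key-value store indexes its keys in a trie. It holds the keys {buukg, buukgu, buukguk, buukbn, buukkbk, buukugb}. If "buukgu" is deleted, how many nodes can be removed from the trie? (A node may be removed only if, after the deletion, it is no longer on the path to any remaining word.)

0

After clearing the end-marker at "buukgu", prune upward until reaching a node still needed by another word.
Every node on "buukgu" is still needed (e.g. by "buukguk"), so nothing is freed.
Nodes removed: 0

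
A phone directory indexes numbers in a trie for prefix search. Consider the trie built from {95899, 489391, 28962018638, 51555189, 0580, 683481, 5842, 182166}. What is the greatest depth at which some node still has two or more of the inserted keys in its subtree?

1

Equivalently: take the maximum, over all pairs, of their longest common prefix length.
e.g. "51555189" and "5842" share the prefix "5" of length 1; no pair shares a longer one.
Longest shared-prefix length: 1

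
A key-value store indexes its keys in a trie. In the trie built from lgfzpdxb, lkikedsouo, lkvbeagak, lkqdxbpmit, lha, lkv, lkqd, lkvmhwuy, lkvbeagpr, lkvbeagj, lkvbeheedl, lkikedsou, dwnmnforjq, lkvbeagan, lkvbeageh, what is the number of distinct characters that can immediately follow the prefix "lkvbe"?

Follow the path "lkvbe" to its node, then look at its outgoing edges.
Characters that immediately follow "lkvbe" among the stored strings: {a, h}.
That node has 2 child edges.

2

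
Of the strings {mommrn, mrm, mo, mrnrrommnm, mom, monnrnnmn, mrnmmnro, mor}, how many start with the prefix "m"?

8

Walk to "m"; the words in its subtree are exactly those with that prefix.
Words under "m": mo, mom, mommrn, monnrnnmn, mor, mrm, mrnmmnro, mrnrrommnm
Count: 8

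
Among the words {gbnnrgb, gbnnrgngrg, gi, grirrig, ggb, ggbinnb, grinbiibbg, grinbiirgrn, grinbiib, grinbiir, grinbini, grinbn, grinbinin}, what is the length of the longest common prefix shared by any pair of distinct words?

8

Look for the deepest trie node that still has at least two words in its subtree.
e.g. "grinbiib" and "grinbiibbg" share the prefix "grinbiib" of length 8; no pair shares a longer one.
Longest shared-prefix length: 8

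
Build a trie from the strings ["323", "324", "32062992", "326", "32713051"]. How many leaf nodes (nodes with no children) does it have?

5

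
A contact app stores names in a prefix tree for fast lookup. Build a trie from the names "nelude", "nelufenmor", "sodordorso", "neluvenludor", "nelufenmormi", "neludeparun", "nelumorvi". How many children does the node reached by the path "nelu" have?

4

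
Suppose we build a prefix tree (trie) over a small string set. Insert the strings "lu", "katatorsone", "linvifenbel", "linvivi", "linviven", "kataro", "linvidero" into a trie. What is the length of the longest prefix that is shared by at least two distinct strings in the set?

Equivalently: take the maximum, over all pairs, of their longest common prefix length.
"linviven" and "linvivi" agree on "linviv" (6 characters) before diverging; nothing deeper is shared.
Longest shared-prefix length: 6

6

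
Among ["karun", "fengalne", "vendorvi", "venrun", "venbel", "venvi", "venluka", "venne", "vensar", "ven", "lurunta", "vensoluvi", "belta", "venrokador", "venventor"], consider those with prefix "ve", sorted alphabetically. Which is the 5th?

Words with prefix "ve", in lexicographic order: "ven", "venbel", "vendorvi", "venluka", "venne", "venrokador", "venrun", "vensar", "vensoluvi", "venventor", "venvi"
The 5th is venne.

venne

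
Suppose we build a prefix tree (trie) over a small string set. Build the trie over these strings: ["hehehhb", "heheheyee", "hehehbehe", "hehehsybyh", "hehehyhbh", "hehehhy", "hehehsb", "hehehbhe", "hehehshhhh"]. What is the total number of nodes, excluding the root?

32

Insert word by word; a character creates a node only if that edge doesn't already exist:
  "hehehhb" → 7 new (h, e, h, e, h, h, b)
  "heheheyee" → prefix "heheh" already present; 4 new (e, y, e, e)
  "hehehbehe" → prefix "heheh" already present; 4 new (b, e, h, e)
  "hehehsybyh" → prefix "heheh" already present; 5 new (s, y, b, y, h)
  "hehehyhbh" → prefix "heheh" already present; 4 new (y, h, b, h)
  "hehehhy" → prefix "hehehh" already present; 1 new (y)
  "hehehsb" → prefix "hehehs" already present; 1 new (b)
  "hehehbhe" → prefix "hehehb" already present; 2 new (h, e)
  "hehehshhhh" → prefix "hehehs" already present; 4 new (h, h, h, h)
Total nodes = 7 + 4 + 4 + 5 + 4 + 1 + 1 + 2 + 4 = 32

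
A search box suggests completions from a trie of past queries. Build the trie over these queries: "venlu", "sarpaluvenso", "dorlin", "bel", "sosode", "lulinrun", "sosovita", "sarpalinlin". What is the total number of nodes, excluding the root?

48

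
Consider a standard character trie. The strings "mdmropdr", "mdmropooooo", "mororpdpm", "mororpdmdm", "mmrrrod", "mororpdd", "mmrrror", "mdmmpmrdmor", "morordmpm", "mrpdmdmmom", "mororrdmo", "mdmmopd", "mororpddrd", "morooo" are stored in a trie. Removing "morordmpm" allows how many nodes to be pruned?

4

Walk "morordmpm" from the leaf back toward the root, removing each node that no remaining word uses.
The suffix "dmpm" (4 nodes) is used only by "morordmpm"; the node for "moror" still has the child "p", so pruning stops there.
Nodes removed: 4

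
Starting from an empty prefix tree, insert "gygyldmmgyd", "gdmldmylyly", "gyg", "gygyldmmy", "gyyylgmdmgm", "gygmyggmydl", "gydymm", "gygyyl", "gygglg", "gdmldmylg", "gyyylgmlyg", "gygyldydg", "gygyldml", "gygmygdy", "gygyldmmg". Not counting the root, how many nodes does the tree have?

For each word, the new-node count is its length minus the longest prefix already in the trie:
  "gygyldmmgyd" → 11 new (g, y, g, y, l, d, m, m, g, y, d)
  "gdmldmylyly" → prefix "g" already present; 10 new (d, m, l, d, m, y, l, y, l, y)
  "gyg" → prefix "gyg" already present; 0 new (none)
  "gygyldmmy" → prefix "gygyldmm" already present; 1 new (y)
  "gyyylgmdmgm" → prefix "gy" already present; 9 new (y, y, l, g, m, d, m, g, m)
  "gygmyggmydl" → prefix "gyg" already present; 8 new (m, y, g, g, m, y, d, l)
  "gydymm" → prefix "gy" already present; 4 new (d, y, m, m)
  "gygyyl" → prefix "gygy" already present; 2 new (y, l)
  "gygglg" → prefix "gyg" already present; 3 new (g, l, g)
  "gdmldmylg" → prefix "gdmldmyl" already present; 1 new (g)
  "gyyylgmlyg" → prefix "gyyylgm" already present; 3 new (l, y, g)
  "gygyldydg" → prefix "gygyld" already present; 3 new (y, d, g)
  "gygyldml" → prefix "gygyldm" already present; 1 new (l)
  "gygmygdy" → prefix "gygmyg" already present; 2 new (d, y)
  "gygyldmmg" → prefix "gygyldmmg" already present; 0 new (none)
Total nodes = 11 + 10 + 0 + 1 + 9 + 8 + 4 + 2 + 3 + 1 + 3 + 3 + 1 + 2 + 0 = 58

58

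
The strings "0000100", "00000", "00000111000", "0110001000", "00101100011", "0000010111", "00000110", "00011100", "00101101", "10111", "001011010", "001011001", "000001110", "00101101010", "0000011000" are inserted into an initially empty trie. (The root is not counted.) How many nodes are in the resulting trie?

54

For each word, the new-node count is its length minus the longest prefix already in the trie:
  "0000100" → 7 new (0, 0, 0, 0, 1, 0, 0)
  "00000" → prefix "0000" already present; 1 new (0)
  "00000111000" → prefix "00000" already present; 6 new (1, 1, 1, 0, 0, 0)
  "0110001000" → prefix "0" already present; 9 new (1, 1, 0, 0, 0, 1, 0, 0, 0)
  "00101100011" → prefix "00" already present; 9 new (1, 0, 1, 1, 0, 0, 0, 1, 1)
  "0000010111" → prefix "000001" already present; 4 new (0, 1, 1, 1)
  "00000110" → prefix "0000011" already present; 1 new (0)
  "00011100" → prefix "000" already present; 5 new (1, 1, 1, 0, 0)
  "00101101" → prefix "0010110" already present; 1 new (1)
  "10111" → 5 new (1, 0, 1, 1, 1)
  "001011010" → prefix "00101101" already present; 1 new (0)
  "001011001" → prefix "00101100" already present; 1 new (1)
  "000001110" → prefix "000001110" already present; 0 new (none)
  "00101101010" → prefix "001011010" already present; 2 new (1, 0)
  "0000011000" → prefix "00000110" already present; 2 new (0, 0)
Total nodes = 7 + 1 + 6 + 9 + 9 + 4 + 1 + 5 + 1 + 5 + 1 + 1 + 0 + 2 + 2 = 54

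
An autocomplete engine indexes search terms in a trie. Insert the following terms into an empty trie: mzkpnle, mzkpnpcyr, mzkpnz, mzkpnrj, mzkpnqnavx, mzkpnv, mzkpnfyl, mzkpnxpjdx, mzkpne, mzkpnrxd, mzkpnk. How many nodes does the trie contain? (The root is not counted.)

Trie structure (* marks end of a word):
(root)
└─ m
   └─ z
      └─ k
         └─ p
            └─ n
               ├─ e *
               ├─ f
               │  └─ y
               │     └─ l *
               ├─ k *
               ├─ l
               │  └─ e *
               ├─ p
               │  └─ c
               │     └─ y
               │        └─ r *
               ├─ q
               │  └─ n
               │     └─ a
               │        └─ v
               │           └─ x *
               ├─ r
               │  ├─ j *
               │  └─ x
               │     └─ d *
               ├─ v *
               ├─ x
               │  └─ p
               │     └─ j
               │        └─ d
               │           └─ x *
               └─ z *
Counting every labelled node above: 32.

32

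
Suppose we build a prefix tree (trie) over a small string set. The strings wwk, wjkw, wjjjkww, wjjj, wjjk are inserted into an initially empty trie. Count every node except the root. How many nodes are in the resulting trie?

12

For each word, the new-node count is its length minus the longest prefix already in the trie:
  "wwk" → 3 new (w, w, k)
  "wjkw" → prefix "w" already present; 3 new (j, k, w)
  "wjjjkww" → prefix "wj" already present; 5 new (j, j, k, w, w)
  "wjjj" → prefix "wjjj" already present; 0 new (none)
  "wjjk" → prefix "wjj" already present; 1 new (k)
Total nodes = 3 + 3 + 5 + 0 + 1 = 12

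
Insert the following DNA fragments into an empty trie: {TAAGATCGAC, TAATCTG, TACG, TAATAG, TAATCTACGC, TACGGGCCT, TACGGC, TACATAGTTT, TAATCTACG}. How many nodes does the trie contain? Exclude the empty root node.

35

Trace insertions, counting only characters that open a new branch:
  "TAAGATCGAC" → 10 new (T, A, A, G, A, T, C, G, A, C)
  "TAATCTG" → prefix "TAA" already present; 4 new (T, C, T, G)
  "TACG" → prefix "TA" already present; 2 new (C, G)
  "TAATAG" → prefix "TAAT" already present; 2 new (A, G)
  "TAATCTACGC" → prefix "TAATCT" already present; 4 new (A, C, G, C)
  "TACGGGCCT" → prefix "TACG" already present; 5 new (G, G, C, C, T)
  "TACGGC" → prefix "TACGG" already present; 1 new (C)
  "TACATAGTTT" → prefix "TAC" already present; 7 new (A, T, A, G, T, T, T)
  "TAATCTACG" → prefix "TAATCTACG" already present; 0 new (none)
Total nodes = 10 + 4 + 2 + 2 + 4 + 5 + 1 + 7 + 0 = 35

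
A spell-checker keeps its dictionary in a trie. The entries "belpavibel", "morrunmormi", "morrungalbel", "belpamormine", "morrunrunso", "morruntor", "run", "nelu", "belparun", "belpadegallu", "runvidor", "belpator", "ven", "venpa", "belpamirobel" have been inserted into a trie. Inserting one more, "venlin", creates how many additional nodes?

Walking "venlin" from the root, the first 3 characters ("ven") follow existing edges; "l" is the first miss.
Each of the 3 remaining characters creates one node.

3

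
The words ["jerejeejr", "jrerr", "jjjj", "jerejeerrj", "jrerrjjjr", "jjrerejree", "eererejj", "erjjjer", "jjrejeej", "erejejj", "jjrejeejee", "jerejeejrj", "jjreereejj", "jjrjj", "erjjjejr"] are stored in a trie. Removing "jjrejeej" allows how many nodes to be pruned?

A node on "jjrejeej"'s path can go only if nothing else ends at it or branches off below it.
Every node on "jjrejeej" is still needed (e.g. by "jjrejeejee"), so nothing is freed.
Nodes removed: 0

0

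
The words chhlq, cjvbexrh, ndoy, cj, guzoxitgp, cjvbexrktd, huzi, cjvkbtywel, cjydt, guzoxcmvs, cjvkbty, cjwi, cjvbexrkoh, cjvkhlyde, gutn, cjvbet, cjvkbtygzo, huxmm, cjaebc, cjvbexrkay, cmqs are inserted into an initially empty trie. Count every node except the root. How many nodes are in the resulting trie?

Trace insertions, counting only characters that open a new branch:
  "chhlq" → 5 new (c, h, h, l, q)
  "cjvbexrh" → prefix "c" already present; 7 new (j, v, b, e, x, r, h)
  "ndoy" → 4 new (n, d, o, y)
  "cj" → prefix "cj" already present; 0 new (none)
  "guzoxitgp" → 9 new (g, u, z, o, x, i, t, g, p)
  "cjvbexrktd" → prefix "cjvbexr" already present; 3 new (k, t, d)
  "huzi" → 4 new (h, u, z, i)
  "cjvkbtywel" → prefix "cjv" already present; 7 new (k, b, t, y, w, e, l)
  "cjydt" → prefix "cj" already present; 3 new (y, d, t)
  "guzoxcmvs" → prefix "guzox" already present; 4 new (c, m, v, s)
  "cjvkbty" → prefix "cjvkbty" already present; 0 new (none)
  "cjwi" → prefix "cj" already present; 2 new (w, i)
  "cjvbexrkoh" → prefix "cjvbexrk" already present; 2 new (o, h)
  "cjvkhlyde" → prefix "cjvk" already present; 5 new (h, l, y, d, e)
  "gutn" → prefix "gu" already present; 2 new (t, n)
  "cjvbet" → prefix "cjvbe" already present; 1 new (t)
  "cjvkbtygzo" → prefix "cjvkbty" already present; 3 new (g, z, o)
  "huxmm" → prefix "hu" already present; 3 new (x, m, m)
  "cjaebc" → prefix "cj" already present; 4 new (a, e, b, c)
  "cjvbexrkay" → prefix "cjvbexrk" already present; 2 new (a, y)
  "cmqs" → prefix "c" already present; 3 new (m, q, s)
Total nodes = 5 + 7 + 4 + 0 + 9 + 3 + 4 + 7 + 3 + 4 + 0 + 2 + 2 + 5 + 2 + 1 + 3 + 3 + 4 + 2 + 3 = 73

73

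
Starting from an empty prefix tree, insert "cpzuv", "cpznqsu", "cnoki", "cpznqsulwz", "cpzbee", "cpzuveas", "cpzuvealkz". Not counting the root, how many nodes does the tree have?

25

For each word, the new-node count is its length minus the longest prefix already in the trie:
  "cpzuv" → 5 new (c, p, z, u, v)
  "cpznqsu" → prefix "cpz" already present; 4 new (n, q, s, u)
  "cnoki" → prefix "c" already present; 4 new (n, o, k, i)
  "cpznqsulwz" → prefix "cpznqsu" already present; 3 new (l, w, z)
  "cpzbee" → prefix "cpz" already present; 3 new (b, e, e)
  "cpzuveas" → prefix "cpzuv" already present; 3 new (e, a, s)
  "cpzuvealkz" → prefix "cpzuvea" already present; 3 new (l, k, z)
Total nodes = 5 + 4 + 4 + 3 + 3 + 3 + 3 = 25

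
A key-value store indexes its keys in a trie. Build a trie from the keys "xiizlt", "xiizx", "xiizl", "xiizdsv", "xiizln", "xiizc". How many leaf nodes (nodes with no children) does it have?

A leaf is a node with no children — equivalently, the end of a word that is not a proper prefix of any other stored word.
Those words: "xiizc", "xiizdsv", "xiizln", "xiizlt", "xiizx"
Leaf count: 5

5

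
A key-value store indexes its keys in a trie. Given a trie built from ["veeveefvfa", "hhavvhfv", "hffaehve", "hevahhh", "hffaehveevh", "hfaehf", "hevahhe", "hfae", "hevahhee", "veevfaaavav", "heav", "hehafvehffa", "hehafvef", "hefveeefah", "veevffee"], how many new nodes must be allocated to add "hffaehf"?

Walking "hffaehf" from the root, the first 6 characters ("hffaeh") follow existing edges; "f" is the first miss.
So 7 − 6 = 1 new nodes.

1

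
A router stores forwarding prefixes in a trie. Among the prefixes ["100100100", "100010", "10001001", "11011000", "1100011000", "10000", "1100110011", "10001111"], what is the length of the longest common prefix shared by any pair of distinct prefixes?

Look for the deepest trie node that still has at least two words in its subtree.
e.g. "100010" and "10001001" share the prefix "100010" of length 6; no pair shares a longer one.
Longest shared-prefix length: 6

6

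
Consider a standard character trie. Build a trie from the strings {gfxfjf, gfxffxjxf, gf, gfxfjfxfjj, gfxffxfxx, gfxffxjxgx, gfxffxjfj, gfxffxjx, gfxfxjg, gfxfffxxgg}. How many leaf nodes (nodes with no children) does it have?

7

A leaf is a node with no children — equivalently, the end of a word that is not a proper prefix of any other stored word.
Those words: "gfxfffxxgg", "gfxffxfxx", "gfxffxjfj", "gfxffxjxf", "gfxffxjxgx", "gfxfjfxfjj", "gfxfxjg"
Leaf count: 7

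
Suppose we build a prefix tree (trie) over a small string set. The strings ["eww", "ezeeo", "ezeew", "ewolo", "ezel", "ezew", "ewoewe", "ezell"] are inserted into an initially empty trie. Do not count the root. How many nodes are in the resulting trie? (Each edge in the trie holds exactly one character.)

Count nodes per top-level branch (shared prefixes stored once):
  'e'-branch (ewoewe, ewolo, eww, ezeeo, ezeew, ezel, ezell, ezew): 17 nodes
Sum: 17

17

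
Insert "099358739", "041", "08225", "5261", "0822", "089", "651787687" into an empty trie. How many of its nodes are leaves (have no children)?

6

A leaf is a node with no children — equivalently, the end of a word that is not a proper prefix of any other stored word.
Those words: "041", "08225", "089", "099358739", "5261", "651787687"
Leaf count: 6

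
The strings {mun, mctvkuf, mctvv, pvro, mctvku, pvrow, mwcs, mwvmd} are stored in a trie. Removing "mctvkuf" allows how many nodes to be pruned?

1

A node on "mctvkuf"'s path can go only if nothing else ends at it or branches off below it.
The suffix "f" (1 node) is used only by "mctvkuf"; "mctvku" is itself a stored word, so pruning stops there.
Nodes removed: 1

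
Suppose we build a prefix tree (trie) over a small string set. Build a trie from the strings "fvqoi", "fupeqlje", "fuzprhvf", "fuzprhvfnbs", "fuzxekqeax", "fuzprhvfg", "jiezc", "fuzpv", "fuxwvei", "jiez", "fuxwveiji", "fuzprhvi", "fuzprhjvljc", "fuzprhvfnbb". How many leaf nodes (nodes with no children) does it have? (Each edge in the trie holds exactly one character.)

11

Leaves are exactly the stored words that no other stored word extends.
Those words: "fupeqlje", "fuxwveiji", "fuzprhjvljc", "fuzprhvfg", "fuzprhvfnbb", "fuzprhvfnbs", "fuzprhvi", "fuzpv", "fuzxekqeax", "fvqoi", "jiezc"
Leaf count: 11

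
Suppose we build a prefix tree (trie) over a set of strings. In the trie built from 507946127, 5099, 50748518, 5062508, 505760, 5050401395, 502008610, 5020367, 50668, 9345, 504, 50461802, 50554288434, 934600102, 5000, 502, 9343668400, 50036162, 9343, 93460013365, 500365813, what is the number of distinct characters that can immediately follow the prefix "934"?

Follow the path "934" to its node, then look at its outgoing edges.
Characters that immediately follow "934" among the stored strings: {3, 5, 6}.
That node has 3 child edges.

3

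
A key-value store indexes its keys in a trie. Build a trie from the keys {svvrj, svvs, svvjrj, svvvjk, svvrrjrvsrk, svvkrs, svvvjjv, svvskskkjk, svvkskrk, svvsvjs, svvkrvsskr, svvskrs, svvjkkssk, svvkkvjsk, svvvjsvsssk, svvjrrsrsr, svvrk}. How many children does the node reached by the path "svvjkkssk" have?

The children of the "svvjkkssk" node are the distinct next characters among strings starting with "svvjkkssk".
No stored string extends past "svvjkkssk".
That node has 0 child edges.

0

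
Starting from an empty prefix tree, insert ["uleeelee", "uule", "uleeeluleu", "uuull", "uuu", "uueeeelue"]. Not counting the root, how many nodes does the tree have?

Trie structure (* marks end of a word):
(root)
└─ u
   ├─ l
   │  └─ e
   │     └─ e
   │        └─ e
   │           └─ l
   │              ├─ e
   │              │  └─ e *
   │              └─ u
   │                 └─ l
   │                    └─ e
   │                       └─ u *
   └─ u
      ├─ e
      │  └─ e
      │     └─ e
      │        └─ e
      │           └─ l
      │              └─ u
      │                 └─ e *
      ├─ l
      │  └─ e *
      └─ u *
         └─ l
            └─ l *
Counting every labelled node above: 25.

25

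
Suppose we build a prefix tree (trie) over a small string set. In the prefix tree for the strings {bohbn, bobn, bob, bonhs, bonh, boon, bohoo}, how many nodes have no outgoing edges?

5

Leaves are exactly the stored words that no other stored word extends.
Those words: "bobn", "bohbn", "bohoo", "bonhs", "boon"
Leaf count: 5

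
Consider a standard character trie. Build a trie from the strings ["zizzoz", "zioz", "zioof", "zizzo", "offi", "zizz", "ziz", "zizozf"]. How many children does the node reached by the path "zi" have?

The children of the "zi" node are the distinct next characters among strings starting with "zi".
Characters that immediately follow "zi" among the stored strings: {o, z}.
That node has 2 child edges.

2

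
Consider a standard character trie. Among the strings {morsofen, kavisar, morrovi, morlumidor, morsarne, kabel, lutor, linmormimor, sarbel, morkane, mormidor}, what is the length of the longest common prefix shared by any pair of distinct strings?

4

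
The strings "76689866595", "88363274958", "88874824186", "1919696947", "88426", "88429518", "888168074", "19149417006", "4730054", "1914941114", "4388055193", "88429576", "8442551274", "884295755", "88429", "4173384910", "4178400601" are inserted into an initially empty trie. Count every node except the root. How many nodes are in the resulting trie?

For each word, the new-node count is its length minus the longest prefix already in the trie:
  "76689866595" → 11 new (7, 6, 6, 8, 9, 8, 6, 6, 5, 9, 5)
  "88363274958" → 11 new (8, 8, 3, 6, 3, 2, 7, 4, 9, 5, 8)
  "88874824186" → prefix "88" already present; 9 new (8, 7, 4, 8, 2, 4, 1, 8, 6)
  "1919696947" → 10 new (1, 9, 1, 9, 6, 9, 6, 9, 4, 7)
  "88426" → prefix "88" already present; 3 new (4, 2, 6)
  "88429518" → prefix "8842" already present; 4 new (9, 5, 1, 8)
  "888168074" → prefix "888" already present; 6 new (1, 6, 8, 0, 7, 4)
  "19149417006" → prefix "191" already present; 8 new (4, 9, 4, 1, 7, 0, 0, 6)
  "4730054" → 7 new (4, 7, 3, 0, 0, 5, 4)
  "1914941114" → prefix "1914941" already present; 3 new (1, 1, 4)
  "4388055193" → prefix "4" already present; 9 new (3, 8, 8, 0, 5, 5, 1, 9, 3)
  "88429576" → prefix "884295" already present; 2 new (7, 6)
  "8442551274" → prefix "8" already present; 9 new (4, 4, 2, 5, 5, 1, 2, 7, 4)
  "884295755" → prefix "8842957" already present; 2 new (5, 5)
  "88429" → prefix "88429" already present; 0 new (none)
  "4173384910" → prefix "4" already present; 9 new (1, 7, 3, 3, 8, 4, 9, 1, 0)
  "4178400601" → prefix "417" already present; 7 new (8, 4, 0, 0, 6, 0, 1)
Total nodes = 11 + 11 + 9 + 10 + 3 + 4 + 6 + 8 + 7 + 3 + 9 + 2 + 9 + 2 + 0 + 9 + 7 = 110

110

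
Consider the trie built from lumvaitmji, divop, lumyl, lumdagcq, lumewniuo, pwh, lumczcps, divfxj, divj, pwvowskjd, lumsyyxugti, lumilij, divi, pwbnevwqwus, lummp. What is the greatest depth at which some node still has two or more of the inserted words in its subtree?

3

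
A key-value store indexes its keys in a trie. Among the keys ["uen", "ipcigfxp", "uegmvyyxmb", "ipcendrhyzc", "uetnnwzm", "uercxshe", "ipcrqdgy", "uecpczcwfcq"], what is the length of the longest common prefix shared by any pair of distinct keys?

The deepest shared node is where two words last agree before diverging.
"ipcendrhyzc" and "ipcigfxp" agree on "ipc" (3 characters) before diverging; nothing deeper is shared.
Longest shared-prefix length: 3

3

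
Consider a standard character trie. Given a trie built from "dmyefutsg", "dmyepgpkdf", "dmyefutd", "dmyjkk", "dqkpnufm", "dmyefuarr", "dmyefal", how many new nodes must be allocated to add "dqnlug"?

4

The longest prefix of "dqnlug" already in the trie is "dq" (length 2).
New nodes needed: |"dqnlug"| − 2 = 6 − 2 = 4.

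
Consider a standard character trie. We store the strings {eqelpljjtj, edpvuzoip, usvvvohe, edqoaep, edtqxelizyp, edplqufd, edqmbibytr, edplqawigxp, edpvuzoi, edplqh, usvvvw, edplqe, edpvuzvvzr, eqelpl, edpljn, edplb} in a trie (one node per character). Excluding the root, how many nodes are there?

Insert word by word; a character creates a node only if that edge doesn't already exist:
  "eqelpljjtj" → 10 new (e, q, e, l, p, l, j, j, t, j)
  "edpvuzoip" → prefix "e" already present; 8 new (d, p, v, u, z, o, i, p)
  "usvvvohe" → 8 new (u, s, v, v, v, o, h, e)
  "edqoaep" → prefix "ed" already present; 5 new (q, o, a, e, p)
  "edtqxelizyp" → prefix "ed" already present; 9 new (t, q, x, e, l, i, z, y, p)
  "edplqufd" → prefix "edp" already present; 5 new (l, q, u, f, d)
  "edqmbibytr" → prefix "edq" already present; 7 new (m, b, i, b, y, t, r)
  "edplqawigxp" → prefix "edplq" already present; 6 new (a, w, i, g, x, p)
  "edpvuzoi" → prefix "edpvuzoi" already present; 0 new (none)
  "edplqh" → prefix "edplq" already present; 1 new (h)
  "usvvvw" → prefix "usvvv" already present; 1 new (w)
  "edplqe" → prefix "edplq" already present; 1 new (e)
  "edpvuzvvzr" → prefix "edpvuz" already present; 4 new (v, v, z, r)
  "eqelpl" → prefix "eqelpl" already present; 0 new (none)
  "edpljn" → prefix "edpl" already present; 2 new (j, n)
  "edplb" → prefix "edpl" already present; 1 new (b)
Total nodes = 10 + 8 + 8 + 5 + 9 + 5 + 7 + 6 + 0 + 1 + 1 + 1 + 4 + 0 + 2 + 1 = 68

68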